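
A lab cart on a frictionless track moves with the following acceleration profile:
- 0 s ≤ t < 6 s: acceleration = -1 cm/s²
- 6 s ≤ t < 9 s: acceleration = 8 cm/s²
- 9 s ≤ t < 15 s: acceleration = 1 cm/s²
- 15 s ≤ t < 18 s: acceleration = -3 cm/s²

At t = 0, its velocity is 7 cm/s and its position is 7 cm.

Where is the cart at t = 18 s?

317.5 cm

On each constant-a segment, Δv = aΔt and Δx = v₀Δt + ½aΔt²; chain segment to segment.
0–6 s: v starts 7 cm/s; Δx = 7·6 + ½·-1·6² = 24 cm; v ends 1 cm/s.
6–9 s: v starts 1 cm/s; Δx = 1·3 + ½·8·3² = 39 cm; v ends 25 cm/s.
9–15 s: v starts 25 cm/s; Δx = 25·6 + ½·1·6² = 168 cm; v ends 31 cm/s.
15–18 s: v starts 31 cm/s; Δx = 31·3 + ½·-3·3² = 79.5 cm; v ends 22 cm/s.
x(18) = 7 + Σ Δx = 317.5 cm.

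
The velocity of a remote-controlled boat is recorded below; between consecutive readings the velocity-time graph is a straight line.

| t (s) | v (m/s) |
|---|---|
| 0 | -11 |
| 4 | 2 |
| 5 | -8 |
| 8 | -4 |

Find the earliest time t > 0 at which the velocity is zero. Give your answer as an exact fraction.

t = 44/13 s

v changes sign on 0–4 s (from -11 to 2); the graph is linear there, so v = 0 at t = 0 + (11)·(4 − 0)/(2 − -11) = 44/13 s.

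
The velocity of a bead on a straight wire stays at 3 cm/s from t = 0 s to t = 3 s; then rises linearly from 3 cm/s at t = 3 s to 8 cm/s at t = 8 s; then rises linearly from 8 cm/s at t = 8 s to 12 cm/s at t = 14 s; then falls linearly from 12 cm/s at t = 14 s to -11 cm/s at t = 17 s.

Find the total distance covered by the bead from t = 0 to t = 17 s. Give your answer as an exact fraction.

2617/23 cm

Distance (not displacement) is the total path length: add the absolute areas under v-t.
0–3 s: |3| × 3 = 9 cm
3–8 s: |½(3 + 8)(5)| = 27.5 cm
8–14 s: |½(8 + 12)(6)| = 60 cm
14–17 s: v = 0 at t = 358/23 s; triangle areas 216/23 + 363/46 = 795/46 cm
Total distance = 2617/23 cm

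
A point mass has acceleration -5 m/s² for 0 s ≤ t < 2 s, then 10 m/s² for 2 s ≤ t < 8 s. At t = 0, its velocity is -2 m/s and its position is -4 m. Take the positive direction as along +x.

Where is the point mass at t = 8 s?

On each constant-a segment, Δv = aΔt and Δx = v₀Δt + ½aΔt²; chain segment to segment.
0–2 s: v starts -2 m/s; Δx = -2·2 + ½·-5·2² = -14 m; v ends -12 m/s.
2–8 s: v starts -12 m/s; Δx = -12·6 + ½·10·6² = 108 m; v ends 48 m/s.
x(8) = -4 + Σ Δx = 90 m.

90 m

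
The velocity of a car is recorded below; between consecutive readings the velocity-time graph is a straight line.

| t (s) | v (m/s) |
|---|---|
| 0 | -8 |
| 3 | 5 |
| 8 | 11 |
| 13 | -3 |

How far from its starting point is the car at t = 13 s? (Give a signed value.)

55.5 m

Net displacement equals the area under the velocity-time graph (areas below the axis count negative).
0–3 s: ½(-8 + 5)(3) = -4.5 m
3–8 s: ½(5 + 11)(5) = 40 m
8–13 s: ½(11 + -3)(5) = 20 m
Net displacement = 55.5 m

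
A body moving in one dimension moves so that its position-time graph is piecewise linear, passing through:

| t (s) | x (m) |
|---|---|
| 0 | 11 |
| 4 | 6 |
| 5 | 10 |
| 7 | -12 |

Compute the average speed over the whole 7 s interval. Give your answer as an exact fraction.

31/7 m/s

Average speed = (total path length)/(elapsed time); on a piecewise-linear x-t graph the path length is Σ|Δx|.
0–4 s: |Δx| = |6 − 11| = 5 m
4–5 s: |Δx| = |10 − 6| = 4 m
5–7 s: |Δx| = |-12 − 10| = 22 m
Total path = 31 m; average speed = 31/7 = 31/7 m/s.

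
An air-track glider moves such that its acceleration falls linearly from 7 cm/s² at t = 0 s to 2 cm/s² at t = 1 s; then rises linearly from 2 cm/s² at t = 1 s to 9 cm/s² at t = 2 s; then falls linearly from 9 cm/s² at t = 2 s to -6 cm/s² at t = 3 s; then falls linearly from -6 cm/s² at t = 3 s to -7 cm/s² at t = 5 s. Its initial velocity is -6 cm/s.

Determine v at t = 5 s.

-7.5 cm/s

Δv equals the area under the a-t graph; then v = v₀ + Δv.
0–1 s: ½(7 + 2)(1) = 4.5 cm/s
1–2 s: ½(2 + 9)(1) = 5.5 cm/s
2–3 s: ½(9 + -6)(1) = 1.5 cm/s
3–5 s: ½(-6 + -7)(2) = -13 cm/s
Δv = -1.5 cm/s, so v(5) = -6 + (-1.5) = -7.5 cm/s.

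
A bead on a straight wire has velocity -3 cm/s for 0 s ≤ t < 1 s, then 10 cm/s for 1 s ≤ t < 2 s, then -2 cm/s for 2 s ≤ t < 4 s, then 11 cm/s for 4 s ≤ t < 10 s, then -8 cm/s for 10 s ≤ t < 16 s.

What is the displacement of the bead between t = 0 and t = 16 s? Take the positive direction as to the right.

Net displacement equals the area under the velocity-time graph (areas below the axis count negative).
0–1 s: -3 × 1 = -3 cm
1–2 s: 10 × 1 = 10 cm
2–4 s: -2 × 2 = -4 cm
4–10 s: 11 × 6 = 66 cm
10–16 s: -8 × 6 = -48 cm
Net displacement = 21 cm

21 cm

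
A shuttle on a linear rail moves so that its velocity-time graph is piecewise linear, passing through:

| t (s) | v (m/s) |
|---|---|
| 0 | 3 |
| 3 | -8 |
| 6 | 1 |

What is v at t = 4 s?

On 3–6 s the graph is linear from -8 to 1 m/s: v(4) = -8 + (1 − -8)·(4 − 3)/(6 − 3) = -5 m/s.

-5 m/s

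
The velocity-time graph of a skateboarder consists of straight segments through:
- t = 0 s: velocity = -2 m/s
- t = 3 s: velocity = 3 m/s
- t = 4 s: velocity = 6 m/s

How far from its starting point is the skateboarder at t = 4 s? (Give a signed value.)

6 m

Net displacement equals the area under the velocity-time graph (areas below the axis count negative).
0–3 s: ½(-2 + 3)(3) = 1.5 m
3–4 s: ½(3 + 6)(1) = 4.5 m
Net displacement = 6 m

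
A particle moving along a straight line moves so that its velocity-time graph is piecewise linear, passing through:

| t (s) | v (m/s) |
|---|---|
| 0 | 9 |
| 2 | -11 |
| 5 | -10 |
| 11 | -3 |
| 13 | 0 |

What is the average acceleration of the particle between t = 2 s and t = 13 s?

1 m/s²

Average acceleration = Δv/Δt = (0 − -11)/(13 − 2) = 1 m/s².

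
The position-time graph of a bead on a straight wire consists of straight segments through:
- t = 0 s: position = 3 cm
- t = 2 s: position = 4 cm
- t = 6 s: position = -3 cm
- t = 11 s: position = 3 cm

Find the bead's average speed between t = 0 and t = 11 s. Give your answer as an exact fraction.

14/11 cm/s

Average speed = (total path length)/(elapsed time); on a piecewise-linear x-t graph the path length is Σ|Δx|.
0–2 s: |Δx| = |4 − 3| = 1 cm
2–6 s: |Δx| = |-3 − 4| = 7 cm
6–11 s: |Δx| = |3 − -3| = 6 cm
Total path = 14 cm; average speed = 14/11 = 14/11 cm/s.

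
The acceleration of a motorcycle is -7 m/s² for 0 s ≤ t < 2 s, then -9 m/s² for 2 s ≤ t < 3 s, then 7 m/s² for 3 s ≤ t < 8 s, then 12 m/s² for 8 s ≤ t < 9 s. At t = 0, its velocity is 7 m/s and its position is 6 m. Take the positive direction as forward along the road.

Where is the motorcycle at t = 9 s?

27 m

On each constant-a segment, Δv = aΔt and Δx = v₀Δt + ½aΔt²; chain segment to segment.
0–2 s: v starts 7 m/s; Δx = 7·2 + ½·-7·2² = 0 m; v ends -7 m/s.
2–3 s: v starts -7 m/s; Δx = -7·1 + ½·-9·1² = -11.5 m; v ends -16 m/s.
3–8 s: v starts -16 m/s; Δx = -16·5 + ½·7·5² = 7.5 m; v ends 19 m/s.
8–9 s: v starts 19 m/s; Δx = 19·1 + ½·12·1² = 25 m; v ends 31 m/s.
x(9) = 6 + Σ Δx = 27 m.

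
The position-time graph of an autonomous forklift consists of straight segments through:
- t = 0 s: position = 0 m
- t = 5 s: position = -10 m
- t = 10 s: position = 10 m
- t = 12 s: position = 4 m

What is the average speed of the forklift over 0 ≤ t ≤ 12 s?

Average speed = (total path length)/(elapsed time); on a piecewise-linear x-t graph the path length is Σ|Δx|.
0–5 s: |Δx| = |-10 − 0| = 10 m
5–10 s: |Δx| = |10 − -10| = 20 m
10–12 s: |Δx| = |4 − 10| = 6 m
Total path = 36 m; average speed = 36/12 = 3 m/s.

3 m/s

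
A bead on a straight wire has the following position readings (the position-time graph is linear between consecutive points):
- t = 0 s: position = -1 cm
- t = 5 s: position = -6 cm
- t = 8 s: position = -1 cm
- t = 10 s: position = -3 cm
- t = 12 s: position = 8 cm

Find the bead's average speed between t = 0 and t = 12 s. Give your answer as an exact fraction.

Average speed = (total path length)/(elapsed time); on a piecewise-linear x-t graph the path length is Σ|Δx|.
0–5 s: |Δx| = |-6 − -1| = 5 cm
5–8 s: |Δx| = |-1 − -6| = 5 cm
8–10 s: |Δx| = |-3 − -1| = 2 cm
10–12 s: |Δx| = |8 − -3| = 11 cm
Total path = 23 cm; average speed = 23/12 = 23/12 cm/s.

23/12 cm/s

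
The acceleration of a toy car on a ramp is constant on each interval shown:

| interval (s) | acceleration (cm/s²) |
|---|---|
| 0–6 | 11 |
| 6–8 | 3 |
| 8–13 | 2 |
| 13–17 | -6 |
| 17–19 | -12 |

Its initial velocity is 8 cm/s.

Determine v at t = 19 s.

Δv equals the area under the a-t graph; then v = v₀ + Δv.
0–6 s: 11 × 6 = 66 cm/s
6–8 s: 3 × 2 = 6 cm/s
8–13 s: 2 × 5 = 10 cm/s
13–17 s: -6 × 4 = -24 cm/s
17–19 s: -12 × 2 = -24 cm/s
Δv = 34 cm/s, so v(19) = 8 + (34) = 42 cm/s.

42 cm/s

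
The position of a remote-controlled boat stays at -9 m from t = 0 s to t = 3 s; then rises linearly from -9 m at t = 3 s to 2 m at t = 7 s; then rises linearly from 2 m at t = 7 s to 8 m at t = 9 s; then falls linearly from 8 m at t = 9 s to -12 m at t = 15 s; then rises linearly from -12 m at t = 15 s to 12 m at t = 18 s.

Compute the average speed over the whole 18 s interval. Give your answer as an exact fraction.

Average speed = (total path length)/(elapsed time); on a piecewise-linear x-t graph the path length is Σ|Δx|.
0–3 s: |Δx| = |-9 − -9| = 0 m
3–7 s: |Δx| = |2 − -9| = 11 m
7–9 s: |Δx| = |8 − 2| = 6 m
9–15 s: |Δx| = |-12 − 8| = 20 m
15–18 s: |Δx| = |12 − -12| = 24 m
Total path = 61 m; average speed = 61/18 = 61/18 m/s.

61/18 m/s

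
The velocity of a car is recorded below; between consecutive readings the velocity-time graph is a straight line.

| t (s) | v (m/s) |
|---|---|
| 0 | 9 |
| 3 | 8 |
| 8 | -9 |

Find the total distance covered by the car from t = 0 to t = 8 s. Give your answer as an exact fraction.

Distance (not displacement) is the total path length: add the absolute areas under v-t.
0–3 s: |½(9 + 8)(3)| = 25.5 m
3–8 s: v = 0 at t = 91/17 s; triangle areas 160/17 + 405/34 = 725/34 m
Total distance = 796/17 m

796/17 m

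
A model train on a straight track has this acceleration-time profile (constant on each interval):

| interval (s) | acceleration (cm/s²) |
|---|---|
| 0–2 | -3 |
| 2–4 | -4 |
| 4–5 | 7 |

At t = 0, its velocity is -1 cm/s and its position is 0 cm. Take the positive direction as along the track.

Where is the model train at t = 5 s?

-41.5 cm

On each constant-a segment, Δv = aΔt and Δx = v₀Δt + ½aΔt²; chain segment to segment.
0–2 s: v starts -1 cm/s; Δx = -1·2 + ½·-3·2² = -8 cm; v ends -7 cm/s.
2–4 s: v starts -7 cm/s; Δx = -7·2 + ½·-4·2² = -22 cm; v ends -15 cm/s.
4–5 s: v starts -15 cm/s; Δx = -15·1 + ½·7·1² = -11.5 cm; v ends -8 cm/s.
x(5) = 0 + Σ Δx = -41.5 cm.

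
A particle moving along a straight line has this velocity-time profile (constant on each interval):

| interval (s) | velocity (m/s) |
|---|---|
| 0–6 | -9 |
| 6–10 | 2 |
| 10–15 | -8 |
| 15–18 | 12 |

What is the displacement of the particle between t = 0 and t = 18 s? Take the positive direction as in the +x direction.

-50 m

Net displacement equals the area under the velocity-time graph (areas below the axis count negative).
0–6 s: -9 × 6 = -54 m
6–10 s: 2 × 4 = 8 m
10–15 s: -8 × 5 = -40 m
15–18 s: 12 × 3 = 36 m
Net displacement = -50 m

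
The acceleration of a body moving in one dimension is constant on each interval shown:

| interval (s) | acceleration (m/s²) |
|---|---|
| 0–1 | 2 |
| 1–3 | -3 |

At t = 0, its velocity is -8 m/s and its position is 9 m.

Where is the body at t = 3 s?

-16 m

On each constant-a segment, Δv = aΔt and Δx = v₀Δt + ½aΔt²; chain segment to segment.
0–1 s: v starts -8 m/s; Δx = -8·1 + ½·2·1² = -7 m; v ends -6 m/s.
1–3 s: v starts -6 m/s; Δx = -6·2 + ½·-3·2² = -18 m; v ends -12 m/s.
x(3) = 9 + Σ Δx = -16 m.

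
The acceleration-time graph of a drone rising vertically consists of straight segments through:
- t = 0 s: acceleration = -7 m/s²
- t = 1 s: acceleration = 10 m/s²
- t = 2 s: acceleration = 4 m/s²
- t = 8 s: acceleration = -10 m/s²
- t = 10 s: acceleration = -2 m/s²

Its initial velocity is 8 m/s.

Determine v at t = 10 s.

Δv equals the area under the a-t graph; then v = v₀ + Δv.
0–1 s: ½(-7 + 10)(1) = 1.5 m/s
1–2 s: ½(10 + 4)(1) = 7 m/s
2–8 s: ½(4 + -10)(6) = -18 m/s
8–10 s: ½(-10 + -2)(2) = -12 m/s
Δv = -21.5 m/s, so v(10) = 8 + (-21.5) = -13.5 m/s.

-13.5 m/s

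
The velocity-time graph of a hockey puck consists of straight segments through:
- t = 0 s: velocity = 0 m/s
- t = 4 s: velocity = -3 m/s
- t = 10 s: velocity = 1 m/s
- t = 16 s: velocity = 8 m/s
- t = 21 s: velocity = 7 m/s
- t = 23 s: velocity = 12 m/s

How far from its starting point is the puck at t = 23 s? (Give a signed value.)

Net displacement equals the area under the velocity-time graph (areas below the axis count negative).
0–4 s: ½(0 + -3)(4) = -6 m
4–10 s: ½(-3 + 1)(6) = -6 m
10–16 s: ½(1 + 8)(6) = 27 m
16–21 s: ½(8 + 7)(5) = 37.5 m
21–23 s: ½(7 + 12)(2) = 19 m
Net displacement = 71.5 m

71.5 m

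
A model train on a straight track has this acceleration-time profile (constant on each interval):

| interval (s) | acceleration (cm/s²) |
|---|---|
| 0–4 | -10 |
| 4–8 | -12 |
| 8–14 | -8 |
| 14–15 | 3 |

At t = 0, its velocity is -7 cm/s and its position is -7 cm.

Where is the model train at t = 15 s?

-1254.5 cm

On each constant-a segment, Δv = aΔt and Δx = v₀Δt + ½aΔt²; chain segment to segment.
0–4 s: v starts -7 cm/s; Δx = -7·4 + ½·-10·4² = -108 cm; v ends -47 cm/s.
4–8 s: v starts -47 cm/s; Δx = -47·4 + ½·-12·4² = -284 cm; v ends -95 cm/s.
8–14 s: v starts -95 cm/s; Δx = -95·6 + ½·-8·6² = -714 cm; v ends -143 cm/s.
14–15 s: v starts -143 cm/s; Δx = -143·1 + ½·3·1² = -141.5 cm; v ends -140 cm/s.
x(15) = -7 + Σ Δx = -1254.5 cm.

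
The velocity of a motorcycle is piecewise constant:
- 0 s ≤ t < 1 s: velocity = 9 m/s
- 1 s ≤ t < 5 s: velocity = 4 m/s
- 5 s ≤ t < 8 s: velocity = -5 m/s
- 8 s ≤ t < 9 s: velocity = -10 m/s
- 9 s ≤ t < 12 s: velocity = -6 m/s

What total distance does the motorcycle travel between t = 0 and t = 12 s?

Distance (not displacement) is the total path length: add the absolute areas under v-t.
0–1 s: |9| × 1 = 9 m
1–5 s: |4| × 4 = 16 m
5–8 s: |-5| × 3 = 15 m
8–9 s: |-10| × 1 = 10 m
9–12 s: |-6| × 3 = 18 m
Total distance = 68 m

68 m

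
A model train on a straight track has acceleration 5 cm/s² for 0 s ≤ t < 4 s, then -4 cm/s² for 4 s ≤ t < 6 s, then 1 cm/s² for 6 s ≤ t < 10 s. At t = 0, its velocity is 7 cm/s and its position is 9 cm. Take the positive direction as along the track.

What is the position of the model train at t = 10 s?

On each constant-a segment, Δv = aΔt and Δx = v₀Δt + ½aΔt²; chain segment to segment.
0–4 s: v starts 7 cm/s; Δx = 7·4 + ½·5·4² = 68 cm; v ends 27 cm/s.
4–6 s: v starts 27 cm/s; Δx = 27·2 + ½·-4·2² = 46 cm; v ends 19 cm/s.
6–10 s: v starts 19 cm/s; Δx = 19·4 + ½·1·4² = 84 cm; v ends 23 cm/s.
x(10) = 9 + Σ Δx = 207 cm.

207 cm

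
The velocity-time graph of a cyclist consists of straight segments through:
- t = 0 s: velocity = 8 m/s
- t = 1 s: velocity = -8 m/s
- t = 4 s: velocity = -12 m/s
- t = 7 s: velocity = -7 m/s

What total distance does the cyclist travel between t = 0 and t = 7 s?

Distance (not displacement) is the total path length: add the absolute areas under v-t.
0–1 s: v = 0 at t = 0.5 s; triangle areas 2 + 2 = 4 m
1–4 s: |½(-8 + -12)(3)| = 30 m
4–7 s: |½(-12 + -7)(3)| = 28.5 m
Total distance = 62.5 m

62.5 m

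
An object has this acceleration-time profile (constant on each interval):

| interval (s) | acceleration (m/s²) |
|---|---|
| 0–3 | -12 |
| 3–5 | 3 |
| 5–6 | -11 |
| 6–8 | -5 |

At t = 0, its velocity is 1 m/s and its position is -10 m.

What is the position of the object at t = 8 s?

On each constant-a segment, Δv = aΔt and Δx = v₀Δt + ½aΔt²; chain segment to segment.
0–3 s: v starts 1 m/s; Δx = 1·3 + ½·-12·3² = -51 m; v ends -35 m/s.
3–5 s: v starts -35 m/s; Δx = -35·2 + ½·3·2² = -64 m; v ends -29 m/s.
5–6 s: v starts -29 m/s; Δx = -29·1 + ½·-11·1² = -34.5 m; v ends -40 m/s.
6–8 s: v starts -40 m/s; Δx = -40·2 + ½·-5·2² = -90 m; v ends -50 m/s.
x(8) = -10 + Σ Δx = -249.5 m.

-249.5 m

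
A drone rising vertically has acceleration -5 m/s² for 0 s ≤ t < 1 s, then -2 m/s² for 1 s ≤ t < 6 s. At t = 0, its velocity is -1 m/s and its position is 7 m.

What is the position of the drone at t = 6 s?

-51.5 m

On each constant-a segment, Δv = aΔt and Δx = v₀Δt + ½aΔt²; chain segment to segment.
0–1 s: v starts -1 m/s; Δx = -1·1 + ½·-5·1² = -3.5 m; v ends -6 m/s.
1–6 s: v starts -6 m/s; Δx = -6·5 + ½·-2·5² = -55 m; v ends -16 m/s.
x(6) = 7 + Σ Δx = -51.5 m.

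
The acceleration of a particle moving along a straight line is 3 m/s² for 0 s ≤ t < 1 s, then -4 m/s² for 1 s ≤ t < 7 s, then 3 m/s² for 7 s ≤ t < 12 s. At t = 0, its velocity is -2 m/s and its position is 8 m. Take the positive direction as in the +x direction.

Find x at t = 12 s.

-136 m

On each constant-a segment, Δv = aΔt and Δx = v₀Δt + ½aΔt²; chain segment to segment.
0–1 s: v starts -2 m/s; Δx = -2·1 + ½·3·1² = -0.5 m; v ends 1 m/s.
1–7 s: v starts 1 m/s; Δx = 1·6 + ½·-4·6² = -66 m; v ends -23 m/s.
7–12 s: v starts -23 m/s; Δx = -23·5 + ½·3·5² = -77.5 m; v ends -8 m/s.
x(12) = 8 + Σ Δx = -136 m.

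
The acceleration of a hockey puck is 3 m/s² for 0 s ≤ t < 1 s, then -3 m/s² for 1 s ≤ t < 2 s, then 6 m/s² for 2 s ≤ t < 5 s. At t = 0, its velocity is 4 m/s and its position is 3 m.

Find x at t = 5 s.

53 m

On each constant-a segment, Δv = aΔt and Δx = v₀Δt + ½aΔt²; chain segment to segment.
0–1 s: v starts 4 m/s; Δx = 4·1 + ½·3·1² = 5.5 m; v ends 7 m/s.
1–2 s: v starts 7 m/s; Δx = 7·1 + ½·-3·1² = 5.5 m; v ends 4 m/s.
2–5 s: v starts 4 m/s; Δx = 4·3 + ½·6·3² = 39 m; v ends 22 m/s.
x(5) = 3 + Σ Δx = 53 m.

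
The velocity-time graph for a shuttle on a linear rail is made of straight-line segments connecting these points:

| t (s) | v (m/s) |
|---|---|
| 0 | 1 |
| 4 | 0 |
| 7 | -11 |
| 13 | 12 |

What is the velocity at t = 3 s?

On 0–4 s the graph is linear from 1 to 0 m/s: v(3) = 1 + (0 − 1)·(3 − 0)/(4 − 0) = 0.25 m/s.

0.25 m/s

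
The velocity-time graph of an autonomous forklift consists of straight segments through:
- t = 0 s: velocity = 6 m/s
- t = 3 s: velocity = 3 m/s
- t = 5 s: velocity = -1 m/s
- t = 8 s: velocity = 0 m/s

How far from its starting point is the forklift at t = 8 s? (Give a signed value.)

14 m

Displacement is the signed area under the v-t curve.
0–3 s: ½(6 + 3)(3) = 13.5 m
3–5 s: ½(3 + -1)(2) = 2 m
5–8 s: ½(-1 + 0)(3) = -1.5 m
Net displacement = 14 m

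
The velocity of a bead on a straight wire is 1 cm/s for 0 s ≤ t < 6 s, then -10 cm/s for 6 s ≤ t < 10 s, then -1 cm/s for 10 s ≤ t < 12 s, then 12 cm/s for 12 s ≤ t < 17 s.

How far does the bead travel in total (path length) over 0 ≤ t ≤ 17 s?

108 cm

Distance (not displacement) is the total path length: add the absolute areas under v-t.
0–6 s: |1| × 6 = 6 cm
6–10 s: |-10| × 4 = 40 cm
10–12 s: |-1| × 2 = 2 cm
12–17 s: |12| × 5 = 60 cm
Total distance = 108 cm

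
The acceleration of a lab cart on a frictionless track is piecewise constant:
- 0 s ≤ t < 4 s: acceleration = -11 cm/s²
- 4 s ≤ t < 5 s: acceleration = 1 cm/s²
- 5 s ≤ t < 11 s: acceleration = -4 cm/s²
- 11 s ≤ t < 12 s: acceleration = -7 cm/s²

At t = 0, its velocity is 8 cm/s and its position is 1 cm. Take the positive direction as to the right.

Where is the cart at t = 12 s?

On each constant-a segment, Δv = aΔt and Δx = v₀Δt + ½aΔt²; chain segment to segment.
0–4 s: v starts 8 cm/s; Δx = 8·4 + ½·-11·4² = -56 cm; v ends -36 cm/s.
4–5 s: v starts -36 cm/s; Δx = -36·1 + ½·1·1² = -35.5 cm; v ends -35 cm/s.
5–11 s: v starts -35 cm/s; Δx = -35·6 + ½·-4·6² = -282 cm; v ends -59 cm/s.
11–12 s: v starts -59 cm/s; Δx = -59·1 + ½·-7·1² = -62.5 cm; v ends -66 cm/s.
x(12) = 1 + Σ Δx = -435 cm.

-435 cm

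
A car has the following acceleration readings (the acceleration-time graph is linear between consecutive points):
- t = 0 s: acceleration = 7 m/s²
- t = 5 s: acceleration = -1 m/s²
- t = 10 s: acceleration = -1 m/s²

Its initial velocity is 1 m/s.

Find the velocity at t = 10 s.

Δv equals the area under the a-t graph; then v = v₀ + Δv.
0–5 s: ½(7 + -1)(5) = 15 m/s
5–10 s: -1 × 5 = -5 m/s
Δv = 10 m/s, so v(10) = 1 + (10) = 11 m/s.

11 m/s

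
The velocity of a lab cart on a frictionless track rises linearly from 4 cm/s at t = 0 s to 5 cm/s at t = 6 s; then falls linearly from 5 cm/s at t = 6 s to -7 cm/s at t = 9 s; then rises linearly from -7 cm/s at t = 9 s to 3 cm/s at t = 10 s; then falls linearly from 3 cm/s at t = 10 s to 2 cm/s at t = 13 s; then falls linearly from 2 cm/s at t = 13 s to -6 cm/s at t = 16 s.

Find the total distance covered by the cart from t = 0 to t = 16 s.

54.15 cm

Distance (not displacement) is the total path length: add the absolute areas under v-t.
0–6 s: |½(4 + 5)(6)| = 27 cm
6–9 s: v = 0 at t = 7.25 s; triangle areas 3.125 + 6.125 = 9.25 cm
9–10 s: v = 0 at t = 9.7 s; triangle areas 2.45 + 0.45 = 2.9 cm
10–13 s: |½(3 + 2)(3)| = 7.5 cm
13–16 s: v = 0 at t = 13.75 s; triangle areas 0.75 + 6.75 = 7.5 cm
Total distance = 54.15 cm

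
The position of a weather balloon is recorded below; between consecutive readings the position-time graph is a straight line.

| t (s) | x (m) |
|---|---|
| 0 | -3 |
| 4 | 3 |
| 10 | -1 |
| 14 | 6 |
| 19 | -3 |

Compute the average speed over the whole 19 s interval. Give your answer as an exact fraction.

Average speed = (total path length)/(elapsed time); on a piecewise-linear x-t graph the path length is Σ|Δx|.
0–4 s: |Δx| = |3 − -3| = 6 m
4–10 s: |Δx| = |-1 − 3| = 4 m
10–14 s: |Δx| = |6 − -1| = 7 m
14–19 s: |Δx| = |-3 − 6| = 9 m
Total path = 26 m; average speed = 26/19 = 26/19 m/s.

26/19 m/s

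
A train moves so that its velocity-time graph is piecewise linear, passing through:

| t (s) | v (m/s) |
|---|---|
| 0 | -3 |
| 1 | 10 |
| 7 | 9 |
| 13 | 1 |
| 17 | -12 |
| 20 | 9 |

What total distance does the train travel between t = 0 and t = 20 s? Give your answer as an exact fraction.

Total distance travelled is ∫|v| dt — sum the magnitudes of each area piece.
0–1 s: v = 0 at t = 3/13 s; triangle areas 9/26 + 50/13 = 109/26 m
1–7 s: |½(10 + 9)(6)| = 57 m
7–13 s: |½(9 + 1)(6)| = 30 m
13–17 s: v = 0 at t = 173/13 s; triangle areas 2/13 + 288/13 = 290/13 m
17–20 s: v = 0 at t = 131/7 s; triangle areas 72/7 + 81/14 = 225/14 m
Total distance = 907/7 m

907/7 m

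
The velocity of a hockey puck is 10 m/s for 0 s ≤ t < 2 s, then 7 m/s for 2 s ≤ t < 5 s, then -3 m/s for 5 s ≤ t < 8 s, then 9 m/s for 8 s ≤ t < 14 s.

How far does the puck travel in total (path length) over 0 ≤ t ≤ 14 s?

104 m

Distance (not displacement) is the total path length: add the absolute areas under v-t.
0–2 s: |10| × 2 = 20 m
2–5 s: |7| × 3 = 21 m
5–8 s: |-3| × 3 = 9 m
8–14 s: |9| × 6 = 54 m
Total distance = 104 m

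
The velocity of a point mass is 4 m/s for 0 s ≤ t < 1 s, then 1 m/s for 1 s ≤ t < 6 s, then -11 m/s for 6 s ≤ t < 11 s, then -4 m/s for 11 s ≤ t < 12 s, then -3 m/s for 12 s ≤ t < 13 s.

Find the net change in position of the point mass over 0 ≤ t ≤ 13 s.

Displacement is the signed area under the v-t curve.
0–1 s: 4 × 1 = 4 m
1–6 s: 1 × 5 = 5 m
6–11 s: -11 × 5 = -55 m
11–12 s: -4 × 1 = -4 m
12–13 s: -3 × 1 = -3 m
Net displacement = -53 m

-53 m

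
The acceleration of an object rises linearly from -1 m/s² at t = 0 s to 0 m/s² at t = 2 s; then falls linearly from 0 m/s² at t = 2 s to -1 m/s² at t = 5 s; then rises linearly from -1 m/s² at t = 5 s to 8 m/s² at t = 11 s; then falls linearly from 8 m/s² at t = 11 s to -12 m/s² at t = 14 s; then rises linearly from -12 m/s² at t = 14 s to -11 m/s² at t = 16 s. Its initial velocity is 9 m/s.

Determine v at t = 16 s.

-1.5 m/s

Δv equals the area under the a-t graph; then v = v₀ + Δv.
0–2 s: ½(-1 + 0)(2) = -1 m/s
2–5 s: ½(0 + -1)(3) = -1.5 m/s
5–11 s: ½(-1 + 8)(6) = 21 m/s
11–14 s: ½(8 + -12)(3) = -6 m/s
14–16 s: ½(-12 + -11)(2) = -23 m/s
Δv = -10.5 m/s, so v(16) = 9 + (-10.5) = -1.5 m/s.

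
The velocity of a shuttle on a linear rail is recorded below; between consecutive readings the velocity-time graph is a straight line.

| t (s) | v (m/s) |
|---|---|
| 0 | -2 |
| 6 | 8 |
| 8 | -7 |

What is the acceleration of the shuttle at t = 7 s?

-7.5 m/s²

Acceleration is the slope of the v-t graph on 6–8 s: (-7 − 8)/(8 − 6) = -7.5 m/s².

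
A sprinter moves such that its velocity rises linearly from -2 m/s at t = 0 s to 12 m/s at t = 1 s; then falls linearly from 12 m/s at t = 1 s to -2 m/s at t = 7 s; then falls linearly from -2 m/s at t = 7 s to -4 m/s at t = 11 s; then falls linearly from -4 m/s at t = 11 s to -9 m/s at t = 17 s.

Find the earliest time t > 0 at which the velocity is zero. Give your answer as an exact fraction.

t = 1/7 s

v changes sign on 0–1 s (from -2 to 12); the graph is linear there, so v = 0 at t = 0 + (2)·(1 − 0)/(12 − -2) = 1/7 s.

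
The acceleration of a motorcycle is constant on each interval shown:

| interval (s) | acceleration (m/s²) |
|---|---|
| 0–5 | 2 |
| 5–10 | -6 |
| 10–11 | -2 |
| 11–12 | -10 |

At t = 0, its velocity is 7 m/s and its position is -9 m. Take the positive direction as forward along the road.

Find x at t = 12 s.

27 m

On each constant-a segment, Δv = aΔt and Δx = v₀Δt + ½aΔt²; chain segment to segment.
0–5 s: v starts 7 m/s; Δx = 7·5 + ½·2·5² = 60 m; v ends 17 m/s.
5–10 s: v starts 17 m/s; Δx = 17·5 + ½·-6·5² = 10 m; v ends -13 m/s.
10–11 s: v starts -13 m/s; Δx = -13·1 + ½·-2·1² = -14 m; v ends -15 m/s.
11–12 s: v starts -15 m/s; Δx = -15·1 + ½·-10·1² = -20 m; v ends -25 m/s.
x(12) = -9 + Σ Δx = 27 m.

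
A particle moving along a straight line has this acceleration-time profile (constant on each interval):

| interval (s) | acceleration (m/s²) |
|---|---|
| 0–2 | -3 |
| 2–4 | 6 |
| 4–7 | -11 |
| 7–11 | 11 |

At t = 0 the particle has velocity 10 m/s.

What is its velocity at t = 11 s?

27 m/s

Δv equals the area under the a-t graph; then v = v₀ + Δv.
0–2 s: -3 × 2 = -6 m/s
2–4 s: 6 × 2 = 12 m/s
4–7 s: -11 × 3 = -33 m/s
7–11 s: 11 × 4 = 44 m/s
Δv = 17 m/s, so v(11) = 10 + (17) = 27 m/s.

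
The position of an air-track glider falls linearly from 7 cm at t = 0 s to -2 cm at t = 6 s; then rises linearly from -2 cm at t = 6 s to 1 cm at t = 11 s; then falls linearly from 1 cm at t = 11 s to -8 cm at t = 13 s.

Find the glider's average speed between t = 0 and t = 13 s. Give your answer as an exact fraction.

21/13 cm/s

Average speed = (total path length)/(elapsed time); on a piecewise-linear x-t graph the path length is Σ|Δx|.
0–6 s: |Δx| = |-2 − 7| = 9 cm
6–11 s: |Δx| = |1 − -2| = 3 cm
11–13 s: |Δx| = |-8 − 1| = 9 cm
Total path = 21 cm; average speed = 21/13 = 21/13 cm/s.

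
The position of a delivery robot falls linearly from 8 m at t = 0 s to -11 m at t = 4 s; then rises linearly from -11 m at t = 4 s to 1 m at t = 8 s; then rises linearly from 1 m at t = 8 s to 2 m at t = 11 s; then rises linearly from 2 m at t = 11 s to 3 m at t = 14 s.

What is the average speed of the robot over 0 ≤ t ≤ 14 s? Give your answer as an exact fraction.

Average speed = (total path length)/(elapsed time); on a piecewise-linear x-t graph the path length is Σ|Δx|.
0–4 s: |Δx| = |-11 − 8| = 19 m
4–8 s: |Δx| = |1 − -11| = 12 m
8–11 s: |Δx| = |2 − 1| = 1 m
11–14 s: |Δx| = |3 − 2| = 1 m
Total path = 33 m; average speed = 33/14 = 33/14 m/s.

33/14 m/s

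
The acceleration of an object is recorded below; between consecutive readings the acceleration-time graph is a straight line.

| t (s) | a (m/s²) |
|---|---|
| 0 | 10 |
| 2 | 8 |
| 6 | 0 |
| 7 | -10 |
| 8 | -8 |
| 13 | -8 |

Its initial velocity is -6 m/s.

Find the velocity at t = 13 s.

Δv equals the area under the a-t graph; then v = v₀ + Δv.
0–2 s: ½(10 + 8)(2) = 18 m/s
2–6 s: ½(8 + 0)(4) = 16 m/s
6–7 s: ½(0 + -10)(1) = -5 m/s
7–8 s: ½(-10 + -8)(1) = -9 m/s
8–13 s: -8 × 5 = -40 m/s
Δv = -20 m/s, so v(13) = -6 + (-20) = -26 m/s.

-26 m/s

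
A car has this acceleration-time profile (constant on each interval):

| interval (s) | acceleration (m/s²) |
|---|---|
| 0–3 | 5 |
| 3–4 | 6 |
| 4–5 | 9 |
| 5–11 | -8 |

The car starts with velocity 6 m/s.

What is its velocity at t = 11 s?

Δv equals the area under the a-t graph; then v = v₀ + Δv.
0–3 s: 5 × 3 = 15 m/s
3–4 s: 6 × 1 = 6 m/s
4–5 s: 9 × 1 = 9 m/s
5–11 s: -8 × 6 = -48 m/s
Δv = -18 m/s, so v(11) = 6 + (-18) = -12 m/s.

-12 m/s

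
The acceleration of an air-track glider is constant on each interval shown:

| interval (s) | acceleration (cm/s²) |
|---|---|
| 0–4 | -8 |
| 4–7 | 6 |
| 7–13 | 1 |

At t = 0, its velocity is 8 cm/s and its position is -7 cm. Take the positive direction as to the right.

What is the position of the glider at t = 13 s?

-102 cm

On each constant-a segment, Δv = aΔt and Δx = v₀Δt + ½aΔt²; chain segment to segment.
0–4 s: v starts 8 cm/s; Δx = 8·4 + ½·-8·4² = -32 cm; v ends -24 cm/s.
4–7 s: v starts -24 cm/s; Δx = -24·3 + ½·6·3² = -45 cm; v ends -6 cm/s.
7–13 s: v starts -6 cm/s; Δx = -6·6 + ½·1·6² = -18 cm; v ends 0 cm/s.
x(13) = -7 + Σ Δx = -102 cm.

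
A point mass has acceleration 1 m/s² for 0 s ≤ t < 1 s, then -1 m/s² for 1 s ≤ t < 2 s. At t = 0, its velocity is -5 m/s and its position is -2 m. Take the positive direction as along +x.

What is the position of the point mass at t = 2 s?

-11 m

On each constant-a segment, Δv = aΔt and Δx = v₀Δt + ½aΔt²; chain segment to segment.
0–1 s: v starts -5 m/s; Δx = -5·1 + ½·1·1² = -4.5 m; v ends -4 m/s.
1–2 s: v starts -4 m/s; Δx = -4·1 + ½·-1·1² = -4.5 m; v ends -5 m/s.
x(2) = -2 + Σ Δx = -11 m.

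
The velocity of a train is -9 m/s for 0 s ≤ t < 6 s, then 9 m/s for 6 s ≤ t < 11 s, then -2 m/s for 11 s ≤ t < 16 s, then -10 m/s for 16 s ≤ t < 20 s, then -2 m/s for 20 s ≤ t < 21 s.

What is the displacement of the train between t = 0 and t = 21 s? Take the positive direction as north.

Displacement is the signed area under the v-t curve.
0–6 s: -9 × 6 = -54 m
6–11 s: 9 × 5 = 45 m
11–16 s: -2 × 5 = -10 m
16–20 s: -10 × 4 = -40 m
20–21 s: -2 × 1 = -2 m
Net displacement = -61 m

-61 m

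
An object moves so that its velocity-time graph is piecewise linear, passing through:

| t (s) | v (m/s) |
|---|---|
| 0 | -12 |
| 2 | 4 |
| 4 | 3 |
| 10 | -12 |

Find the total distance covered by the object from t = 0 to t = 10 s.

47.6 m

Total distance travelled is ∫|v| dt — sum the magnitudes of each area piece.
0–2 s: v = 0 at t = 1.5 s; triangle areas 9 + 1 = 10 m
2–4 s: |½(4 + 3)(2)| = 7 m
4–10 s: v = 0 at t = 5.2 s; triangle areas 1.8 + 28.8 = 30.6 m
Total distance = 47.6 m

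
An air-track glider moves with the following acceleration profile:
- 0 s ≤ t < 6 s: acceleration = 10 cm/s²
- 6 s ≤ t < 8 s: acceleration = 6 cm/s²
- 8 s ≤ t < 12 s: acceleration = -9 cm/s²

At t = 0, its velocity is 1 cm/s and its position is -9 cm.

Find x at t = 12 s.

On each constant-a segment, Δv = aΔt and Δx = v₀Δt + ½aΔt²; chain segment to segment.
0–6 s: v starts 1 cm/s; Δx = 1·6 + ½·10·6² = 186 cm; v ends 61 cm/s.
6–8 s: v starts 61 cm/s; Δx = 61·2 + ½·6·2² = 134 cm; v ends 73 cm/s.
8–12 s: v starts 73 cm/s; Δx = 73·4 + ½·-9·4² = 220 cm; v ends 37 cm/s.
x(12) = -9 + Σ Δx = 531 cm.

531 cm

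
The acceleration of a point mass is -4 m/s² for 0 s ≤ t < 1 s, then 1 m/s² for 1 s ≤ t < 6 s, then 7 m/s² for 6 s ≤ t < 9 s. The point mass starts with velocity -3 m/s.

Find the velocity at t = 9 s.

19 m/s

Δv equals the area under the a-t graph; then v = v₀ + Δv.
0–1 s: -4 × 1 = -4 m/s
1–6 s: 1 × 5 = 5 m/s
6–9 s: 7 × 3 = 21 m/s
Δv = 22 m/s, so v(9) = -3 + (22) = 19 m/s.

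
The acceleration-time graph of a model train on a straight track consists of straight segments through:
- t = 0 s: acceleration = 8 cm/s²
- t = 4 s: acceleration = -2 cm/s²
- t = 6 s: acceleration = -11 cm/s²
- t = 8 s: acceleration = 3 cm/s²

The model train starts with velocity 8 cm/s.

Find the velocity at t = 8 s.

Δv equals the area under the a-t graph; then v = v₀ + Δv.
0–4 s: ½(8 + -2)(4) = 12 cm/s
4–6 s: ½(-2 + -11)(2) = -13 cm/s
6–8 s: ½(-11 + 3)(2) = -8 cm/s
Δv = -9 cm/s, so v(8) = 8 + (-9) = -1 cm/s.

-1 cm/s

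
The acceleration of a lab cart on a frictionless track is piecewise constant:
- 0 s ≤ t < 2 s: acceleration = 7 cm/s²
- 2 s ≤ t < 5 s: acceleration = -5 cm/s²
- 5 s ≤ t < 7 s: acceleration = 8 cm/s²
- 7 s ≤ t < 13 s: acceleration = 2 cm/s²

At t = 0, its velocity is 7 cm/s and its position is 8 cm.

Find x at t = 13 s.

On each constant-a segment, Δv = aΔt and Δx = v₀Δt + ½aΔt²; chain segment to segment.
0–2 s: v starts 7 cm/s; Δx = 7·2 + ½·7·2² = 28 cm; v ends 21 cm/s.
2–5 s: v starts 21 cm/s; Δx = 21·3 + ½·-5·3² = 40.5 cm; v ends 6 cm/s.
5–7 s: v starts 6 cm/s; Δx = 6·2 + ½·8·2² = 28 cm; v ends 22 cm/s.
7–13 s: v starts 22 cm/s; Δx = 22·6 + ½·2·6² = 168 cm; v ends 34 cm/s.
x(13) = 8 + Σ Δx = 272.5 cm.

272.5 cm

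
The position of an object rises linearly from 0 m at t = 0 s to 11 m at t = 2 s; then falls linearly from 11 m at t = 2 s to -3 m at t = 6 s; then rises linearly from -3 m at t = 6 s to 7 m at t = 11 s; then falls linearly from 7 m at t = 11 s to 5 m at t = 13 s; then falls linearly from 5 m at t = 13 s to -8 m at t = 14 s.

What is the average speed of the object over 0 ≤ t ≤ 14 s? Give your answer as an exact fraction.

Average speed = (total path length)/(elapsed time); on a piecewise-linear x-t graph the path length is Σ|Δx|.
0–2 s: |Δx| = |11 − 0| = 11 m
2–6 s: |Δx| = |-3 − 11| = 14 m
6–11 s: |Δx| = |7 − -3| = 10 m
11–13 s: |Δx| = |5 − 7| = 2 m
13–14 s: |Δx| = |-8 − 5| = 13 m
Total path = 50 m; average speed = 50/14 = 25/7 m/s.

25/7 m/s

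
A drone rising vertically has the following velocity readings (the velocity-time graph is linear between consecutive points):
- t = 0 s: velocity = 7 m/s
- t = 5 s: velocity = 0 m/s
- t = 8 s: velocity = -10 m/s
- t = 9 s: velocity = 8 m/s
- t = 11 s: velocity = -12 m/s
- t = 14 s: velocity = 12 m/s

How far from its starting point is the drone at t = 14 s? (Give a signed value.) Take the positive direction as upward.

-2.5 m

Displacement is the signed area under the v-t curve.
0–5 s: ½(7 + 0)(5) = 17.5 m
5–8 s: ½(0 + -10)(3) = -15 m
8–9 s: ½(-10 + 8)(1) = -1 m
9–11 s: ½(8 + -12)(2) = -4 m
11–14 s: ½(-12 + 12)(3) = 0 m
Net displacement = -2.5 m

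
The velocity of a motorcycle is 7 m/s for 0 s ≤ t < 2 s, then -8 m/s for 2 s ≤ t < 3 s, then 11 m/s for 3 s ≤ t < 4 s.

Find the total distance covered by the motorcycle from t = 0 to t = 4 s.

Total distance travelled is ∫|v| dt — sum the magnitudes of each area piece.
0–2 s: |7| × 2 = 14 m
2–3 s: |-8| × 1 = 8 m
3–4 s: |11| × 1 = 11 m
Total distance = 33 m

33 m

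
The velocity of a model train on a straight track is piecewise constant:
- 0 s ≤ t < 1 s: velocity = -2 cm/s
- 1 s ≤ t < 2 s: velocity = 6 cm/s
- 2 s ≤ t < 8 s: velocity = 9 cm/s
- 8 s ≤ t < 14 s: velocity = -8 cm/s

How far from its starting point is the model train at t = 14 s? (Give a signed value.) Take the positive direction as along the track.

10 cm

Net displacement equals the area under the velocity-time graph (areas below the axis count negative).
0–1 s: -2 × 1 = -2 cm
1–2 s: 6 × 1 = 6 cm
2–8 s: 9 × 6 = 54 cm
8–14 s: -8 × 6 = -48 cm
Net displacement = 10 cm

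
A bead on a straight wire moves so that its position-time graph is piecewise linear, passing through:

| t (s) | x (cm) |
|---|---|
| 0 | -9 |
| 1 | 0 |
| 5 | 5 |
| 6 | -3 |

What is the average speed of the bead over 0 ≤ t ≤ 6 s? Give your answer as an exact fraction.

11/3 cm/s

Average speed = (total path length)/(elapsed time); on a piecewise-linear x-t graph the path length is Σ|Δx|.
0–1 s: |Δx| = |0 − -9| = 9 cm
1–5 s: |Δx| = |5 − 0| = 5 cm
5–6 s: |Δx| = |-3 − 5| = 8 cm
Total path = 22 cm; average speed = 22/6 = 11/3 cm/s.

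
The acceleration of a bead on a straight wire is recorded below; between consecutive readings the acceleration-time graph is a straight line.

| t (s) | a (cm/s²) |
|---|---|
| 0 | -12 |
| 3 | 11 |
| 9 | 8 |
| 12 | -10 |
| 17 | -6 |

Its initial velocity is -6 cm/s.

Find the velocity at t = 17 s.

Δv equals the area under the a-t graph; then v = v₀ + Δv.
0–3 s: ½(-12 + 11)(3) = -1.5 cm/s
3–9 s: ½(11 + 8)(6) = 57 cm/s
9–12 s: ½(8 + -10)(3) = -3 cm/s
12–17 s: ½(-10 + -6)(5) = -40 cm/s
Δv = 12.5 cm/s, so v(17) = -6 + (12.5) = 6.5 cm/s.

6.5 cm/s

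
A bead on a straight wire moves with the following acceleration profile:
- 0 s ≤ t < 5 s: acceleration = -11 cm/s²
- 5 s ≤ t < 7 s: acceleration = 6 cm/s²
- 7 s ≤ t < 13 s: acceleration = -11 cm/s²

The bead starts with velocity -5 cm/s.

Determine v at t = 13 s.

Δv equals the area under the a-t graph; then v = v₀ + Δv.
0–5 s: -11 × 5 = -55 cm/s
5–7 s: 6 × 2 = 12 cm/s
7–13 s: -11 × 6 = -66 cm/s
Δv = -109 cm/s, so v(13) = -5 + (-109) = -114 cm/s.

-114 cm/s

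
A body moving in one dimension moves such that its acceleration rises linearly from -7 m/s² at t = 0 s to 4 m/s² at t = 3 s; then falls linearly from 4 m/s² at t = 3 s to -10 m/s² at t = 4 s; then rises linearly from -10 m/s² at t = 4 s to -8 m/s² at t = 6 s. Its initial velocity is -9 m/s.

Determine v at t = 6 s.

Δv equals the area under the a-t graph; then v = v₀ + Δv.
0–3 s: ½(-7 + 4)(3) = -4.5 m/s
3–4 s: ½(4 + -10)(1) = -3 m/s
4–6 s: ½(-10 + -8)(2) = -18 m/s
Δv = -25.5 m/s, so v(6) = -9 + (-25.5) = -34.5 m/s.

-34.5 m/s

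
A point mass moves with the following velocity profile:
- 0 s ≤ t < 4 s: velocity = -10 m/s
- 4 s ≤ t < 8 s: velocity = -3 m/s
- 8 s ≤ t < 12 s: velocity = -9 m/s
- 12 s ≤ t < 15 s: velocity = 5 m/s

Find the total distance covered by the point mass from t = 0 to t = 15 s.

Distance (not displacement) is the total path length: add the absolute areas under v-t.
0–4 s: |-10| × 4 = 40 m
4–8 s: |-3| × 4 = 12 m
8–12 s: |-9| × 4 = 36 m
12–15 s: |5| × 3 = 15 m
Total distance = 103 m

103 m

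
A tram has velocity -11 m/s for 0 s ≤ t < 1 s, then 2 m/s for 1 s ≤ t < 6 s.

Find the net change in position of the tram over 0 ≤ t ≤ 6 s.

-1 m

Net displacement equals the area under the velocity-time graph (areas below the axis count negative).
0–1 s: -11 × 1 = -11 m
1–6 s: 2 × 5 = 10 m
Net displacement = -1 m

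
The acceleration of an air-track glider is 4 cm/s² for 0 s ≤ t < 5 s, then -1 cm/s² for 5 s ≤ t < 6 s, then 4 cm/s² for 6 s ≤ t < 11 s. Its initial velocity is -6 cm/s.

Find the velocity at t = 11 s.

33 cm/s

Δv equals the area under the a-t graph; then v = v₀ + Δv.
0–5 s: 4 × 5 = 20 cm/s
5–6 s: -1 × 1 = -1 cm/s
6–11 s: 4 × 5 = 20 cm/s
Δv = 39 cm/s, so v(11) = -6 + (39) = 33 cm/s.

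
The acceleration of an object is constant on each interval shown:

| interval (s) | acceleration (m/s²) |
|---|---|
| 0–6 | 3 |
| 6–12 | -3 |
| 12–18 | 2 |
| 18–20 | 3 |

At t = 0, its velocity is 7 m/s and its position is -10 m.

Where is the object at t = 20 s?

On each constant-a segment, Δv = aΔt and Δx = v₀Δt + ½aΔt²; chain segment to segment.
0–6 s: v starts 7 m/s; Δx = 7·6 + ½·3·6² = 96 m; v ends 25 m/s.
6–12 s: v starts 25 m/s; Δx = 25·6 + ½·-3·6² = 96 m; v ends 7 m/s.
12–18 s: v starts 7 m/s; Δx = 7·6 + ½·2·6² = 78 m; v ends 19 m/s.
18–20 s: v starts 19 m/s; Δx = 19·2 + ½·3·2² = 44 m; v ends 25 m/s.
x(20) = -10 + Σ Δx = 304 m.

304 m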